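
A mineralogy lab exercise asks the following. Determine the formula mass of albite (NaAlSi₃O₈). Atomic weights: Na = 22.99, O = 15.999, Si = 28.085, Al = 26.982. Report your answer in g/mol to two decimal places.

The formula mass is the sum 1×22.99 + 1×26.982 + 3×28.085 + 8×15.999.

262.22 g/mol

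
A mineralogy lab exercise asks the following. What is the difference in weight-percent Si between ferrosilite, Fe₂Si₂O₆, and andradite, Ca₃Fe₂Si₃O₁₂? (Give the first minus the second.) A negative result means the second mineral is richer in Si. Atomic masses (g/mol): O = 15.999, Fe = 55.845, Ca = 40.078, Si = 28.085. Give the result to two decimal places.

First mineral: 56.170 g Si in 263.854 g formula = 21.29 wt% Si.
Second mineral: 84.255 g Si in 508.167 g formula = 16.58 wt% Si.
21.29% − 16.58% gives a difference of 4.71 percentage points.

4.71 percentage points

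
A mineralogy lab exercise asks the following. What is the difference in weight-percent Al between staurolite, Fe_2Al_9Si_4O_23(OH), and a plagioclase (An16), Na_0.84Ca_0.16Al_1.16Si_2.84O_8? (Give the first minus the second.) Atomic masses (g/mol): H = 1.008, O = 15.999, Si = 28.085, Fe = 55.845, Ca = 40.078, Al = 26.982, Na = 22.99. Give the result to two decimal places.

16.69 percentage points

Al in Fe_2Al_9Si_4O_23(OH): molar mass 851.852 g/mol; 9×26.982 = 242.838 g → 28.51 wt%.
Al in Na_0.84Ca_0.16Al_1.16Si_2.84O_8: molar mass 264.777 g/mol; 1.16×26.982 = 31.299 g → 11.82 wt%.
Difference = 28.51 − 11.82 = 16.69 percentage points.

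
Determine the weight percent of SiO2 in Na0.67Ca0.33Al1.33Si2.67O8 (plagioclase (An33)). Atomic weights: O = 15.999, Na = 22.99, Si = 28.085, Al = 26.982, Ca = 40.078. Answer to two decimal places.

59.97 wt%

Formula mass = 267.494 g/mol.
2.67 Si → 2.6700 mol SiO2 per formula unit; M(SiO2) = 60.083, so SiO2 mass = 160.422 g.
160.422/267.494 × 100 = 59.97 wt%.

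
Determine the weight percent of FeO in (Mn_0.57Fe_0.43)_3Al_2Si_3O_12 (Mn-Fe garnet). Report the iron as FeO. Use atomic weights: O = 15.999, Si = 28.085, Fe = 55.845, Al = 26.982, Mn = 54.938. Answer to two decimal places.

Molar mass of (Mn_0.57Fe_0.43)_3Al_2Si_3O_12 = 1.71*54.938 + 1.29*55.845 + 2*26.982 + 3*28.085 + 12*15.999 = 496.191 g/mol.
Each formula unit contains 1.29 Fe, equivalent to 1.29/1 = 1.2900 mol FeO.
M(FeO) = 1×55.845 + 1×15.999 = 71.844 g/mol.
Mass of FeO per formula unit = 1.2900 × 71.844 = 92.679 g.
FeO wt% = 92.679 / 496.191 × 100 = 18.68%.

18.68 wt%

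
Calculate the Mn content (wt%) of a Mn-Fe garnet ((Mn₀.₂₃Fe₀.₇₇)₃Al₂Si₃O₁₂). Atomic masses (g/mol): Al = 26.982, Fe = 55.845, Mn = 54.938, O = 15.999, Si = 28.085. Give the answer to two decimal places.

Molar mass of (Mn₀.₂₃Fe₀.₇₇)₃Al₂Si₃O₁₂: 0.69*54.938 + 2.31*55.845 + 2*26.982 + 3*28.085 + 12*15.999 = 497.116 g/mol.
Mass of Mn per formula unit: 0.69 × 54.938 = 37.907 g.
Weight fraction Mn = 37.907 / 497.116 = 0.0763.

7.63 wt%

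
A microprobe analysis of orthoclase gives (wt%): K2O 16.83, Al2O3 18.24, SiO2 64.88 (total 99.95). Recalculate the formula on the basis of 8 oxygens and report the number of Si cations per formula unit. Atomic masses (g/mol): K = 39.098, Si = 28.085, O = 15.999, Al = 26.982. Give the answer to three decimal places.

K2O: 16.83/94.195 = 0.17867 mol → 0.35734 mol K, 0.17867 mol O.
Al2O3: 18.24/101.961 = 0.17889 mol → 0.35778 mol Al, 0.53667 mol O.
SiO2: 64.88/60.083 = 1.07984 mol → 1.07984 mol Si, 2.15968 mol O.
Total oxygen = 2.87502 mol. Normalization factor = 8/2.87502 = 2.78259.
Si per 8 O = 1.07984 × 2.78259 = 3.005.

3.005 Si apfu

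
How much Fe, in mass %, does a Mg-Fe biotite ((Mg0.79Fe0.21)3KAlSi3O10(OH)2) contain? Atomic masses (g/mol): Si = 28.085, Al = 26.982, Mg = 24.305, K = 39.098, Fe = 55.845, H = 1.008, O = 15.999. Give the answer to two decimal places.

8.05 mass %

Formula mass = 2.37*24.305 + 0.63*55.845 + 1*39.098 + 1*26.982 + 3*28.085 + 12*15.999 + 2*1.008 = 437.124 g/mol, of which 35.182 g is Fe.
So Fe makes up 35.182/437.124 = 0.0805 of the mass, i.e. 8.05%.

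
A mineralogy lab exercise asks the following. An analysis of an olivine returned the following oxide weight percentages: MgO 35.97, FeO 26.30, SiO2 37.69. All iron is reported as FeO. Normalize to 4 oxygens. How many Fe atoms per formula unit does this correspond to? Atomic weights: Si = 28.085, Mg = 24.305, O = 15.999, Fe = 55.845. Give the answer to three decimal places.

0.583 Fe apfu

35.97 wt% MgO ÷ 40.304 g/mol = 0.89247 mol, giving 0.89247 Mg and 0.89247 O.
26.30 wt% FeO ÷ 71.844 g/mol = 0.36607 mol, giving 0.36607 Fe and 0.36607 O.
37.69 wt% SiO2 ÷ 60.083 g/mol = 0.62730 mol, giving 0.62730 Si and 1.25460 O.
Oxygen sums to 2.51314; scaling by 4/2.51314 = 1.59163 puts the formula on 4 O.
Fe: 0.36607 × 1.59163 = 0.583 atoms per formula unit.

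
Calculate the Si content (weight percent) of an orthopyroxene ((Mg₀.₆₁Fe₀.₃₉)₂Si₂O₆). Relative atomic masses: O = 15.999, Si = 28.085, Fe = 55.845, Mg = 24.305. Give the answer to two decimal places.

M((Mg₀.₆₁Fe₀.₃₉)₂Si₂O₆) = 225.375 g/mol.
Si contributes 2 × 28.085 = 56.170 g per mole.
56.170/225.375 = 0.2492 → 24.92%.

24.92 weight percent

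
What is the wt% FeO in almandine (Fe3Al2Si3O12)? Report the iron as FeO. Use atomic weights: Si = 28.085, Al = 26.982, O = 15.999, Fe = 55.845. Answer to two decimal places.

Molar mass of Fe3Al2Si3O12 = 3*55.845 + 2*26.982 + 3*28.085 + 12*15.999 = 497.742 g/mol.
Each formula unit contains 3 Fe, equivalent to 3/1 = 3.0000 mol FeO.
M(FeO) = 1×55.845 + 1×15.999 = 71.844 g/mol.
Mass of FeO per formula unit = 3.0000 × 71.844 = 215.532 g.
FeO wt% = 215.532 / 497.742 × 100 = 43.30%.

43.30 wt%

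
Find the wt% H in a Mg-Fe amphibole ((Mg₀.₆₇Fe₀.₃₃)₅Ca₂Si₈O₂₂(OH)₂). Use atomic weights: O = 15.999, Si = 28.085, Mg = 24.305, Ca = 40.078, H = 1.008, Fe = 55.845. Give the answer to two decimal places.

Formula mass = 3.35×24.305 + 1.65×55.845 + 2×40.078 + 8×28.085 + 24×15.999 + 2×1.008 = 864.394 g/mol, of which 2.016 g is H.
So H makes up 2.016/864.394 = 0.0023 of the mass, i.e. 0.23%.

0.23 mass %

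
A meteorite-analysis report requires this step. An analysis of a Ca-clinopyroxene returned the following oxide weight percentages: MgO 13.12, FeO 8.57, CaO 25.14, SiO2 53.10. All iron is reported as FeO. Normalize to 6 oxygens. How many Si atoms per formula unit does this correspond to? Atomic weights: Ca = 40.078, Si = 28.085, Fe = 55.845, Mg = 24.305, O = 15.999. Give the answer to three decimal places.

MgO: 13.12/40.304 = 0.32553 mol → 0.32553 mol Mg, 0.32553 mol O.
FeO: 8.57/71.844 = 0.11929 mol → 0.11929 mol Fe, 0.11929 mol O.
CaO: 25.14/56.077 = 0.44831 mol → 0.44831 mol Ca, 0.44831 mol O.
SiO2: 53.10/60.083 = 0.88378 mol → 0.88378 mol Si, 1.76756 mol O.
Total oxygen = 2.66069 mol. Normalization factor = 6/2.66069 = 2.25505.
Si per 6 O = 0.88378 × 2.25505 = 1.993.

1.993 Si apfu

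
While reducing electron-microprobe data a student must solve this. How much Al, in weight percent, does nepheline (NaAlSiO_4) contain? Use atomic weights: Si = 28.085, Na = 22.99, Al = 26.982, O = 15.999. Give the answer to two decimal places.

Formula mass = 1*22.99 + 1*26.982 + 1*28.085 + 4*15.999 = 142.053 g/mol, of which 26.982 g is Al.
So Al makes up 26.982/142.053 = 0.1899 of the mass, i.e. 18.99%.

18.99 weight percent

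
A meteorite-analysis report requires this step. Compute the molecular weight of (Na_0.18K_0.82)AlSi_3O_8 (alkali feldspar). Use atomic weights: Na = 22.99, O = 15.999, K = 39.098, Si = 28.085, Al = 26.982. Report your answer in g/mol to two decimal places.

275.43 g/mol

M = 0.18*22.99 + 0.82*39.098 + 1*26.982 + 3*28.085 + 8*15.999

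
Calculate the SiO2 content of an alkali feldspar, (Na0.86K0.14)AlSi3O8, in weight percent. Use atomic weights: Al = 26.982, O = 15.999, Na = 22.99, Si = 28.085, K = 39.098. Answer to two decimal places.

Molar mass of (Na0.86K0.14)AlSi3O8 = 0.86·22.99 + 0.14·39.098 + 1·26.982 + 3·28.085 + 8·15.999 = 264.474 g/mol.
Each formula unit contains 3 Si, equivalent to 3/1 = 3.0000 mol SiO2.
M(SiO2) = 1×28.085 + 2×15.999 = 60.083 g/mol.
Mass of SiO2 per formula unit = 3.0000 × 60.083 = 180.249 g.
SiO2 wt% = 180.249 / 264.474 × 100 = 68.15%.

68.15 wt%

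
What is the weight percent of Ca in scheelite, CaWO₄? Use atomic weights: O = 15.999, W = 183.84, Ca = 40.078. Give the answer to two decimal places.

13.92 mass %

M(CaWO₄) = 287.914 g/mol.
Ca contributes 1 × 40.078 = 40.078 g per mole.
40.078/287.914 = 0.1392 → 13.92%.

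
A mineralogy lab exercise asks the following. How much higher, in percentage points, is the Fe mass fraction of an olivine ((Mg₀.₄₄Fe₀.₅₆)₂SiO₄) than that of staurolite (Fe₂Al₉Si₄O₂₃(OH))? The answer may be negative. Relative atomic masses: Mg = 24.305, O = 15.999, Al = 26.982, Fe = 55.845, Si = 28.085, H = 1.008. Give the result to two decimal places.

Fe in (Mg₀.₄₄Fe₀.₅₆)₂SiO₄: molar mass 176.016 g/mol; 1.12×55.845 = 62.546 g → 35.53 wt%.
Fe in Fe₂Al₉Si₄O₂₃(OH): molar mass 851.852 g/mol; 2×55.845 = 111.690 g → 13.11 wt%.
Difference = 35.53 − 13.11 = 22.42 percentage points.

22.42 percentage points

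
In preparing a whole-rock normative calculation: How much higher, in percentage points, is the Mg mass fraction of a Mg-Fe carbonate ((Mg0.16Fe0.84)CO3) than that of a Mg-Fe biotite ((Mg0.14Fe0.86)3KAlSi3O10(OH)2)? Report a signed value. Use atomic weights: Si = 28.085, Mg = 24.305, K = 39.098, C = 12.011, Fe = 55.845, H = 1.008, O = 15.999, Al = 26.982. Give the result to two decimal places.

1.46 percentage points

Mg in (Mg0.16Fe0.84)CO3: molar mass 110.807 g/mol; 0.16×24.305 = 3.889 g → 3.51 wt%.
Mg in (Mg0.14Fe0.86)3KAlSi3O10(OH)2: molar mass 498.627 g/mol; 0.42×24.305 = 10.208 g → 2.05 wt%.
Difference = 3.51 − 2.05 = 1.46 percentage points.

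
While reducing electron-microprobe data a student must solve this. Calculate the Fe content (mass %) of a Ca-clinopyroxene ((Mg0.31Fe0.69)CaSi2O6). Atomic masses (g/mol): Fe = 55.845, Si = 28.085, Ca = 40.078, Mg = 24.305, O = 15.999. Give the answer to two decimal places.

Molar mass of (Mg0.31Fe0.69)CaSi2O6: 0.31×24.305 + 0.69×55.845 + 1×40.078 + 2×28.085 + 6×15.999 = 238.310 g/mol.
Mass of Fe per formula unit: 0.69 × 55.845 = 38.533 g.
Weight fraction Fe = 38.533 / 238.310 = 0.1617.

16.17 mass %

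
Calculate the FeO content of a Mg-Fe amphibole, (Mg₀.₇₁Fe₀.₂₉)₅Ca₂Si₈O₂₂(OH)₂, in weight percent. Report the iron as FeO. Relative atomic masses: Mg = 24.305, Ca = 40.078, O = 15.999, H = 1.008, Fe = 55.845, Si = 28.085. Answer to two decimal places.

12.14 wt%

Molar mass of (Mg₀.₇₁Fe₀.₂₉)₅Ca₂Si₈O₂₂(OH)₂ = 3.55*24.305 + 1.45*55.845 + 2*40.078 + 8*28.085 + 24*15.999 + 2*1.008 = 858.086 g/mol.
Each formula unit contains 1.45 Fe, equivalent to 1.45/1 = 1.4500 mol FeO.
M(FeO) = 1×55.845 + 1×15.999 = 71.844 g/mol.
Mass of FeO per formula unit = 1.4500 × 71.844 = 104.174 g.
FeO wt% = 104.174 / 858.086 × 100 = 12.14%.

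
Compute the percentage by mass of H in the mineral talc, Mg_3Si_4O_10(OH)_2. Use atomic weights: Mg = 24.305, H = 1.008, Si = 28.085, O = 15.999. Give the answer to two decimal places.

0.53 mass %

M(Mg_3Si_4O_10(OH)_2) = 379.259 g/mol.
H contributes 2 × 1.008 = 2.016 g per mole.
2.016/379.259 = 0.0053 → 0.53%.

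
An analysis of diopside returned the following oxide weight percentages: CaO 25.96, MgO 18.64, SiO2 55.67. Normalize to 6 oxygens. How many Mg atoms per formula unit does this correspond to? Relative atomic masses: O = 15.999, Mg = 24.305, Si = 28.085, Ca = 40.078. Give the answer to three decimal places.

25.96 wt% CaO ÷ 56.077 g/mol = 0.46293 mol, giving 0.46293 Ca and 0.46293 O.
18.64 wt% MgO ÷ 40.304 g/mol = 0.46249 mol, giving 0.46249 Mg and 0.46249 O.
55.67 wt% SiO2 ÷ 60.083 g/mol = 0.92655 mol, giving 0.92655 Si and 1.85310 O.
Oxygen sums to 2.77852; scaling by 6/2.77852 = 2.15942 puts the formula on 6 O.
Mg: 0.46249 × 2.15942 = 0.999 atoms per formula unit.

0.999 Mg apfu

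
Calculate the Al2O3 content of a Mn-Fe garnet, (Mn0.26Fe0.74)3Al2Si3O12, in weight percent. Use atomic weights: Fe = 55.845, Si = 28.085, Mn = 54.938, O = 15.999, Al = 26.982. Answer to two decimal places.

Formula mass = 497.035 g/mol.
2 Al → 1.0000 mol Al2O3 per formula unit; M(Al2O3) = 101.961, so Al2O3 mass = 101.961 g.
101.961/497.035 × 100 = 20.51 wt%.

20.51 wt%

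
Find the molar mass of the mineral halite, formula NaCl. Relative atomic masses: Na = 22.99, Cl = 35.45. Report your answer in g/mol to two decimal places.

58.44 g/mol

Na: 1 × 22.99 = 22.9900
Cl: 1 × 35.45 = 35.4500
Summing the contributions gives the formula mass.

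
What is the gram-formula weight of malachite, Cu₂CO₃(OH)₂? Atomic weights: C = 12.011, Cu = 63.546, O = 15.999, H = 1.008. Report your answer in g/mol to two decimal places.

221.11 g/mol

The formula mass is the sum 2·63.546 + 1·12.011 + 5·15.999 + 2·1.008.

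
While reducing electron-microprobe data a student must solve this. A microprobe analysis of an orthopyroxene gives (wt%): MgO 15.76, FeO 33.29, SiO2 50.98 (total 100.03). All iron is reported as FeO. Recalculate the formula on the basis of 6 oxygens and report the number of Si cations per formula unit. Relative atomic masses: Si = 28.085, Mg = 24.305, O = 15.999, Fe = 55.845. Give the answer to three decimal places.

MgO: 15.76/40.304 = 0.39103 mol → 0.39103 mol Mg, 0.39103 mol O.
FeO: 33.29/71.844 = 0.46337 mol → 0.46337 mol Fe, 0.46337 mol O.
SiO2: 50.98/60.083 = 0.84849 mol → 0.84849 mol Si, 1.69698 mol O.
Total oxygen = 2.55138 mol. Normalization factor = 6/2.55138 = 2.35167.
Si per 6 O = 0.84849 × 2.35167 = 1.995.

1.995 Si apfu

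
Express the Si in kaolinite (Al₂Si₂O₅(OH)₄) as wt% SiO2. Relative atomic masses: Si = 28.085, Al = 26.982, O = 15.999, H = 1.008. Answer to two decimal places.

46.55 wt%

Molar mass of Al₂Si₂O₅(OH)₄ = 2·26.982 + 2·28.085 + 9·15.999 + 4·1.008 = 258.157 g/mol.
Each formula unit contains 2 Si, equivalent to 2/1 = 2.0000 mol SiO2.
M(SiO2) = 1×28.085 + 2×15.999 = 60.083 g/mol.
Mass of SiO2 per formula unit = 2.0000 × 60.083 = 120.166 g.
SiO2 wt% = 120.166 / 258.157 × 100 = 46.55%.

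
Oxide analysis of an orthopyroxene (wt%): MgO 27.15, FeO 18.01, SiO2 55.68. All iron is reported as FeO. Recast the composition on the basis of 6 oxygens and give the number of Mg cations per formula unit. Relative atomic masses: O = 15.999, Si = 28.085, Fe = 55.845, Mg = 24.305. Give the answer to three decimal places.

MgO (M=40.304): mol = 0.67363; Mg = 0.67363, O = 0.67363.
FeO (M=71.844): mol = 0.25068; Fe = 0.25068, O = 0.25068.
SiO2 (M=60.083): mol = 0.92672; Si = 0.92672, O = 1.85344.
ΣO = 2.77775; factor = 6/ΣO = 2.16002.
Mg apfu = 0.67363 × 2.16002 = 1.455.

1.455 Mg apfu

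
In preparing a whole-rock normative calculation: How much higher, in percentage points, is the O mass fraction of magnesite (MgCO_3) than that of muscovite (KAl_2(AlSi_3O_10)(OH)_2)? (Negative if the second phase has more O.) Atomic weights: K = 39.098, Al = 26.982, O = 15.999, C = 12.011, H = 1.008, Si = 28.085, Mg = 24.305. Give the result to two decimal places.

8.73 percentage points

O in MgCO_3: molar mass 84.313 g/mol; 3×15.999 = 47.997 g → 56.93 wt%.
O in KAl_2(AlSi_3O_10)(OH)_2: molar mass 398.303 g/mol; 12×15.999 = 191.988 g → 48.20 wt%.
Difference = 56.93 − 48.20 = 8.73 percentage points.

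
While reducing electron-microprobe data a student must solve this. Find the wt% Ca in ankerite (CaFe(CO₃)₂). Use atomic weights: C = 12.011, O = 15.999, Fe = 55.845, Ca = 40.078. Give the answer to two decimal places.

Formula mass = 1·40.078 + 1·55.845 + 2·12.011 + 6·15.999 = 215.939 g/mol, of which 40.078 g is Ca.
So Ca makes up 40.078/215.939 = 0.1856 of the mass, i.e. 18.56%.

18.56 mass %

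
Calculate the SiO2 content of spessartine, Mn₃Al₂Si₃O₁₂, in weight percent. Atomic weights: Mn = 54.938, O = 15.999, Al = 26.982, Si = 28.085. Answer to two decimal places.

M(Mn₃Al₂Si₃O₁₂) = 495.021 g/mol; M(SiO2) = 60.083 g/mol.
Moles SiO2 per formula unit = 3 Si ÷ 1 = 3.0000.
SiO2 fraction = (3.0000 × 60.083) / 495.021 = 180.249/495.021 = 0.3641.

36.41 wt%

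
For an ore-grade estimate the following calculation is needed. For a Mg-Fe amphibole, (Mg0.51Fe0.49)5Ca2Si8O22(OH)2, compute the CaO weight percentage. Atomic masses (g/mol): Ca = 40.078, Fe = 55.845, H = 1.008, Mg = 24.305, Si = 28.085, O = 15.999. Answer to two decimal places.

Molar mass of (Mg0.51Fe0.49)5Ca2Si8O22(OH)2 = 2.55·24.305 + 2.45·55.845 + 2·40.078 + 8·28.085 + 24·15.999 + 2·1.008 = 889.626 g/mol.
Each formula unit contains 2 Ca, equivalent to 2/1 = 2.0000 mol CaO.
M(CaO) = 1×40.078 + 1×15.999 = 56.077 g/mol.
Mass of CaO per formula unit = 2.0000 × 56.077 = 112.154 g.
CaO wt% = 112.154 / 889.626 × 100 = 12.61%.

12.61 wt%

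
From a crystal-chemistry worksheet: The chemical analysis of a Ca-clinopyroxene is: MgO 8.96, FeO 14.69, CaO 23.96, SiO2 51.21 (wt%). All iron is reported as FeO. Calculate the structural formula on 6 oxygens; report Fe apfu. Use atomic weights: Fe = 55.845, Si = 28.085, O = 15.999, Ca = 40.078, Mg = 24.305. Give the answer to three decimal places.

8.96 wt% MgO ÷ 40.304 g/mol = 0.22231 mol, giving 0.22231 Mg and 0.22231 O.
14.69 wt% FeO ÷ 71.844 g/mol = 0.20447 mol, giving 0.20447 Fe and 0.20447 O.
23.96 wt% CaO ÷ 56.077 g/mol = 0.42727 mol, giving 0.42727 Ca and 0.42727 O.
51.21 wt% SiO2 ÷ 60.083 g/mol = 0.85232 mol, giving 0.85232 Si and 1.70464 O.
Oxygen sums to 2.55869; scaling by 6/2.55869 = 2.34495 puts the formula on 6 O.
Fe: 0.20447 × 2.34495 = 0.479 atoms per formula unit.

0.479 Fe apfu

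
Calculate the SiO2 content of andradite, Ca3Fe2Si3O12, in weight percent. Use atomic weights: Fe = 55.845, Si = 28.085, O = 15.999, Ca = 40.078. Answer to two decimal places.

M(Ca3Fe2Si3O12) = 508.167 g/mol; M(SiO2) = 60.083 g/mol.
Moles SiO2 per formula unit = 3 Si ÷ 1 = 3.0000.
SiO2 fraction = (3.0000 × 60.083) / 508.167 = 180.249/508.167 = 0.3547.

35.47 wt%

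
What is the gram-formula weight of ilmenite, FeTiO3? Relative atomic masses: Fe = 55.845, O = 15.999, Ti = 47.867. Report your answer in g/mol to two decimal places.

151.71 g/mol

M = 1·55.845 + 1·47.867 + 3·15.999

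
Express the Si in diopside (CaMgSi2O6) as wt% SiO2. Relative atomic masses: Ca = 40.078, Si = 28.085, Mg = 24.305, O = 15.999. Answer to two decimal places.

M(CaMgSi2O6) = 216.547 g/mol; M(SiO2) = 60.083 g/mol.
Moles SiO2 per formula unit = 2 Si ÷ 1 = 2.0000.
SiO2 fraction = (2.0000 × 60.083) / 216.547 = 120.166/216.547 = 0.5549.

55.49 wt%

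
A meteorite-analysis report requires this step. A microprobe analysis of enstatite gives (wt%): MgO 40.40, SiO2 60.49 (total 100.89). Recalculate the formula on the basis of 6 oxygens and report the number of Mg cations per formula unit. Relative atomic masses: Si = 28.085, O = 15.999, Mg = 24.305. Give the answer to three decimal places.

1.994 Mg apfu

40.40 wt% MgO ÷ 40.304 g/mol = 1.00238 mol, giving 1.00238 Mg and 1.00238 O.
60.49 wt% SiO2 ÷ 60.083 g/mol = 1.00677 mol, giving 1.00677 Si and 2.01354 O.
Oxygen sums to 3.01592; scaling by 6/3.01592 = 1.98944 puts the formula on 6 O.
Mg: 1.00238 × 1.98944 = 1.994 atoms per formula unit.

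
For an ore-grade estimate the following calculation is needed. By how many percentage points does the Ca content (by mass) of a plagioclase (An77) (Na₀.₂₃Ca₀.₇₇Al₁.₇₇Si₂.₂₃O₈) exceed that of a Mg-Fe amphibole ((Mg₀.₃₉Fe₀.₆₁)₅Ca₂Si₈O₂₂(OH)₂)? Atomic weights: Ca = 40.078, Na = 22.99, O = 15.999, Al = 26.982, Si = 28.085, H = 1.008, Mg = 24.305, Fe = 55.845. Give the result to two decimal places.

2.42 percentage points

M(Na₀.₂₃Ca₀.₇₇Al₁.₇₇Si₂.₂₃O₈) = 274.527 g/mol, so wt% Ca = 30.860/274.527 × 100 = 11.24%.
M((Mg₀.₃₉Fe₀.₆₁)₅Ca₂Si₈O₂₂(OH)₂) = 908.550 g/mol, so wt% Ca = 80.156/908.550 × 100 = 8.82%.
11.24 − 8.82 = 2.42 pp.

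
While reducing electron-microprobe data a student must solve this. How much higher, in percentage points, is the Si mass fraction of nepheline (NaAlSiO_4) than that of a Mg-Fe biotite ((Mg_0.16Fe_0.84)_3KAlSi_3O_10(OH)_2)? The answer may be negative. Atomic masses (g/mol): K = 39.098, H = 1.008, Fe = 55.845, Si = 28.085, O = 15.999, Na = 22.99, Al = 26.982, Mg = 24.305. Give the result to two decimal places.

2.81 percentage points

First mineral: 28.085 g Si in 142.053 g formula = 19.77 wt% Si.
Second mineral: 84.255 g Si in 496.735 g formula = 16.96 wt% Si.
19.77% − 16.96% gives a difference of 2.81 percentage points.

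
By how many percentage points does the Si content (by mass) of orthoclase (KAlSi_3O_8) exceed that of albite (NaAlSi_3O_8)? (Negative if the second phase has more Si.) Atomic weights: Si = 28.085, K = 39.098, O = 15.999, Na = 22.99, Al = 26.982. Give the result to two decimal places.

M(KAlSi_3O_8) = 278.327 g/mol, so wt% Si = 84.255/278.327 × 100 = 30.27%.
M(NaAlSi_3O_8) = 262.219 g/mol, so wt% Si = 84.255/262.219 × 100 = 32.13%.
30.27 − 32.13 = -1.86 pp.

-1.86 percentage points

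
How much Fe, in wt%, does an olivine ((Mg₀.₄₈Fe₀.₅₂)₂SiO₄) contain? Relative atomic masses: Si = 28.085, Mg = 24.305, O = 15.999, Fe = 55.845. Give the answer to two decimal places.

Formula mass = 0.96*24.305 + 1.04*55.845 + 1*28.085 + 4*15.999 = 173.493 g/mol, of which 58.079 g is Fe.
So Fe makes up 58.079/173.493 = 0.3348 of the mass, i.e. 33.48%.

33.48 wt%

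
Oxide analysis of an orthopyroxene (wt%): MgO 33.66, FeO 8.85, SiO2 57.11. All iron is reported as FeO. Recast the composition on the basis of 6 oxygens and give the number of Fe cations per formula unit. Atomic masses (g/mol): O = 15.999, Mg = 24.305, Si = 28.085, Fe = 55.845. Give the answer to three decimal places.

0.258 Fe apfu

MgO (M=40.304): mol = 0.83515; Mg = 0.83515, O = 0.83515.
FeO (M=71.844): mol = 0.12318; Fe = 0.12318, O = 0.12318.
SiO2 (M=60.083): mol = 0.95052; Si = 0.95052, O = 1.90104.
ΣO = 2.85937; factor = 6/ΣO = 2.09836.
Fe apfu = 0.12318 × 2.09836 = 0.258.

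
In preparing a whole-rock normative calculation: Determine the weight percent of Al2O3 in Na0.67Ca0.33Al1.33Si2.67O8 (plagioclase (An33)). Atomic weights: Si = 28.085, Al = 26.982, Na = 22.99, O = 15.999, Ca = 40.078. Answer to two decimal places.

Formula mass = 267.494 g/mol.
1.33 Al → 0.6650 mol Al2O3 per formula unit; M(Al2O3) = 101.961, so Al2O3 mass = 67.804 g.
67.804/267.494 × 100 = 25.35 wt%.

25.35 wt%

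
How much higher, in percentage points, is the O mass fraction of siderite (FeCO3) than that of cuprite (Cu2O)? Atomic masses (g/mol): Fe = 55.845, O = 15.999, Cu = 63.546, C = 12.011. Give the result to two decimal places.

O in FeCO3: molar mass 115.853 g/mol; 3×15.999 = 47.997 g → 41.43 wt%.
O in Cu2O: molar mass 143.091 g/mol; 1×15.999 = 15.999 g → 11.18 wt%.
Difference = 41.43 − 11.18 = 30.25 percentage points.

30.25 percentage points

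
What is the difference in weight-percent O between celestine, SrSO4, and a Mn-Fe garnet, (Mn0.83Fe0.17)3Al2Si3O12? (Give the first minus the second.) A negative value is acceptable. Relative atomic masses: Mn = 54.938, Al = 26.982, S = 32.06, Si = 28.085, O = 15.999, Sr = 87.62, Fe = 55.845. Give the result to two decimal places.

O in SrSO4: molar mass 183.676 g/mol; 4×15.999 = 63.996 g → 34.84 wt%.
O in (Mn0.83Fe0.17)3Al2Si3O12: molar mass 495.484 g/mol; 12×15.999 = 191.988 g → 38.75 wt%.
Difference = 34.84 − 38.75 = -3.91 percentage points.

-3.91 percentage points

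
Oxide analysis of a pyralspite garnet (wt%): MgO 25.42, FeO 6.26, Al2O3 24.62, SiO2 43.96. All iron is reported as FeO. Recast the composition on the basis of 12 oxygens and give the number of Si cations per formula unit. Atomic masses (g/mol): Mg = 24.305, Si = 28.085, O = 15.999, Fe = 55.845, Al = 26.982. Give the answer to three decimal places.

3.022 Si apfu

MgO: 25.42/40.304 = 0.63071 mol → 0.63071 mol Mg, 0.63071 mol O.
FeO: 6.26/71.844 = 0.08713 mol → 0.08713 mol Fe, 0.08713 mol O.
Al2O3: 24.62/101.961 = 0.24146 mol → 0.48292 mol Al, 0.72438 mol O.
SiO2: 43.96/60.083 = 0.73165 mol → 0.73165 mol Si, 1.46330 mol O.
Total oxygen = 2.90552 mol. Normalization factor = 12/2.90552 = 4.13007.
Si per 12 O = 0.73165 × 4.13007 = 3.022.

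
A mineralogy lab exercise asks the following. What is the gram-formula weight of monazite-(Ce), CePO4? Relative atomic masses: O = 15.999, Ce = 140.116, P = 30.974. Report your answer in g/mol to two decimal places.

235.09 g/mol

Ce: 1 × 140.116 = 140.1160
P: 1 × 30.974 = 30.9740
O: 4 × 15.999 = 63.9960
Summing the contributions gives the formula mass.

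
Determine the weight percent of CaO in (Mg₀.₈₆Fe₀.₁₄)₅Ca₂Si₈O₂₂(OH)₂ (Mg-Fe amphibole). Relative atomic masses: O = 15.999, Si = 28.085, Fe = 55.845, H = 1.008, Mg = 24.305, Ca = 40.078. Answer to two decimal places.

Formula mass = 834.431 g/mol.
2 Ca → 2.0000 mol CaO per formula unit; M(CaO) = 56.077, so CaO mass = 112.154 g.
112.154/834.431 × 100 = 13.44 wt%.

13.44 wt%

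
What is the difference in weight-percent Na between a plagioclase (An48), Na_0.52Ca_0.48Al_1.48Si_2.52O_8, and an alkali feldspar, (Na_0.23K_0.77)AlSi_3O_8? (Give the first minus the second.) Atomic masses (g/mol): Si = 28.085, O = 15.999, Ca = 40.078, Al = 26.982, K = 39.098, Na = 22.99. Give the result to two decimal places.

Na in Na_0.52Ca_0.48Al_1.48Si_2.52O_8: molar mass 269.892 g/mol; 0.52×22.99 = 11.955 g → 4.43 wt%.
Na in (Na_0.23K_0.77)AlSi_3O_8: molar mass 274.622 g/mol; 0.23×22.99 = 5.288 g → 1.93 wt%.
Difference = 4.43 − 1.93 = 2.50 percentage points.

2.50 percentage points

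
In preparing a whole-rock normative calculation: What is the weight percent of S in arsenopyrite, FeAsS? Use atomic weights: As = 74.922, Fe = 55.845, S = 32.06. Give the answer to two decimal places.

19.69 mass %

Formula mass = 1×55.845 + 1×74.922 + 1×32.06 = 162.827 g/mol, of which 32.060 g is S.
So S makes up 32.060/162.827 = 0.1969 of the mass, i.e. 19.69%.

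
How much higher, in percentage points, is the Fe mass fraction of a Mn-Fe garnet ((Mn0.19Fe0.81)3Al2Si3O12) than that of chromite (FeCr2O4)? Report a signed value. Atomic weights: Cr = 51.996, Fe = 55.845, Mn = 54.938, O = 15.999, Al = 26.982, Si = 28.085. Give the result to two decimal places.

First mineral: 135.703 g Fe in 497.225 g formula = 27.29 wt% Fe.
Second mineral: 55.845 g Fe in 223.833 g formula = 24.95 wt% Fe.
27.29% − 24.95% gives a difference of 2.34 percentage points.

2.34 percentage points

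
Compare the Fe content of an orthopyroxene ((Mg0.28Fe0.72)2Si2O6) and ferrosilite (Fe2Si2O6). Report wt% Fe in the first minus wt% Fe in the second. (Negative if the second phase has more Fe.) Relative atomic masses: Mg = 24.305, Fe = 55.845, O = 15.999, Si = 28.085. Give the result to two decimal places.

M((Mg0.28Fe0.72)2Si2O6) = 246.192 g/mol, so wt% Fe = 80.417/246.192 × 100 = 32.66%.
M(Fe2Si2O6) = 263.854 g/mol, so wt% Fe = 111.690/263.854 × 100 = 42.33%.
32.66 − 42.33 = -9.67 pp.

-9.67 percentage points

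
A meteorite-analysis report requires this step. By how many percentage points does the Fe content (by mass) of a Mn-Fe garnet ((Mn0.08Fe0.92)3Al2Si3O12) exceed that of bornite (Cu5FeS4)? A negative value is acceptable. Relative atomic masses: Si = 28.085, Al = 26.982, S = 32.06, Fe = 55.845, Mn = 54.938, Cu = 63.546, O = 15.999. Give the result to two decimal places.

19.85 percentage points

M((Mn0.08Fe0.92)3Al2Si3O12) = 497.524 g/mol, so wt% Fe = 154.132/497.524 × 100 = 30.98%.
M(Cu5FeS4) = 501.815 g/mol, so wt% Fe = 55.845/501.815 × 100 = 11.13%.
30.98 − 11.13 = 19.85 pp.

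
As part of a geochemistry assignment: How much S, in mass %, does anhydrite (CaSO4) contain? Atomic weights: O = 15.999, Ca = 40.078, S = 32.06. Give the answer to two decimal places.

23.55 mass %

M(CaSO4) = 136.134 g/mol.
S contributes 1 × 32.06 = 32.060 g per mole.
32.060/136.134 = 0.2355 → 23.55%.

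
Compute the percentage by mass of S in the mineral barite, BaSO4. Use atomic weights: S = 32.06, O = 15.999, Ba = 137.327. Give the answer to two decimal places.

13.74 weight percent

M(BaSO4) = 233.383 g/mol.
S contributes 1 × 32.06 = 32.060 g per mole.
32.060/233.383 = 0.1374 → 13.74%.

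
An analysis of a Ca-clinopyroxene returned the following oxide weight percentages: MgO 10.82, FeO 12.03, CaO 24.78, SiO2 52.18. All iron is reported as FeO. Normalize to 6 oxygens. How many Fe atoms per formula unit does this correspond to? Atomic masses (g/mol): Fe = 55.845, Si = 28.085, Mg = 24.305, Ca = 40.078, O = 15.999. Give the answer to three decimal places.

MgO: 10.82/40.304 = 0.26846 mol → 0.26846 mol Mg, 0.26846 mol O.
FeO: 12.03/71.844 = 0.16745 mol → 0.16745 mol Fe, 0.16745 mol O.
CaO: 24.78/56.077 = 0.44189 mol → 0.44189 mol Ca, 0.44189 mol O.
SiO2: 52.18/60.083 = 0.86847 mol → 0.86847 mol Si, 1.73694 mol O.
Total oxygen = 2.61474 mol. Normalization factor = 6/2.61474 = 2.29468.
Fe per 6 O = 0.16745 × 2.29468 = 0.384.

0.384 Fe apfu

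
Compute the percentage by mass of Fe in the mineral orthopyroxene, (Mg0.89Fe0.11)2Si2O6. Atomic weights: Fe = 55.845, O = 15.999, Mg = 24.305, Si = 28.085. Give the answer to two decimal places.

5.91 weight percent

Formula mass = 1.78*24.305 + 0.22*55.845 + 2*28.085 + 6*15.999 = 207.713 g/mol, of which 12.286 g is Fe.
So Fe makes up 12.286/207.713 = 0.0591 of the mass, i.e. 5.91%.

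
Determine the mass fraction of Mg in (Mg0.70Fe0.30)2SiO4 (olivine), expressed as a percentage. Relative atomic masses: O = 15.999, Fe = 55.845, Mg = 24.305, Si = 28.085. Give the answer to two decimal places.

21.32 wt%

Formula mass = 1.40×24.305 + 0.60×55.845 + 1×28.085 + 4×15.999 = 159.615 g/mol, of which 34.027 g is Mg.
So Mg makes up 34.027/159.615 = 0.2132 of the mass, i.e. 21.32%.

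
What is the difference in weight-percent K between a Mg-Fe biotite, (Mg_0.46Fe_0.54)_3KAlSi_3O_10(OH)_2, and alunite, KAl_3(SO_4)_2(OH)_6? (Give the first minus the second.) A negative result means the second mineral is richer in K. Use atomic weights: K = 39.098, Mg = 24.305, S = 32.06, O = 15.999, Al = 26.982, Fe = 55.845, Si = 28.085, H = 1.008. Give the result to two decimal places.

First mineral: 39.098 g K in 468.349 g formula = 8.35 wt% K.
Second mineral: 39.098 g K in 414.198 g formula = 9.44 wt% K.
8.35% − 9.44% gives a difference of -1.09 percentage points.

-1.09 percentage points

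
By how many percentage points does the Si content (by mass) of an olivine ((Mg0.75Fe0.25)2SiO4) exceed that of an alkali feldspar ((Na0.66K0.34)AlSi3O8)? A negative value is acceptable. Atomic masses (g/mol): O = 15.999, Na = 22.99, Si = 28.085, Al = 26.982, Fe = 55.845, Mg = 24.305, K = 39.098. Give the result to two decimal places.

-13.52 percentage points

M((Mg0.75Fe0.25)2SiO4) = 156.461 g/mol, so wt% Si = 28.085/156.461 × 100 = 17.95%.
M((Na0.66K0.34)AlSi3O8) = 267.696 g/mol, so wt% Si = 84.255/267.696 × 100 = 31.47%.
17.95 − 31.47 = -13.52 pp.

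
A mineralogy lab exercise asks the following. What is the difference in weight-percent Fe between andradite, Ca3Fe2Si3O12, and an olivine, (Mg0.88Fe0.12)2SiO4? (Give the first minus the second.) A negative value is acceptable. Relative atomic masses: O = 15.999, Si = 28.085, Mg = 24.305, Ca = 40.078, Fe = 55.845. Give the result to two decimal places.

12.94 percentage points

M(Ca3Fe2Si3O12) = 508.167 g/mol, so wt% Fe = 111.690/508.167 × 100 = 21.98%.
M((Mg0.88Fe0.12)2SiO4) = 148.261 g/mol, so wt% Fe = 13.403/148.261 × 100 = 9.04%.
21.98 − 9.04 = 12.94 pp.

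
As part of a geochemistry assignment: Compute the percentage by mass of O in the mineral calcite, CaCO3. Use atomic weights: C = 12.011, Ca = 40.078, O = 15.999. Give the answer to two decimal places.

Molar mass of CaCO3: 1×40.078 + 1×12.011 + 3×15.999 = 100.086 g/mol.
Mass of O per formula unit: 3 × 15.999 = 47.997 g.
Weight fraction O = 47.997 / 100.086 = 0.4796.

47.96 weight percent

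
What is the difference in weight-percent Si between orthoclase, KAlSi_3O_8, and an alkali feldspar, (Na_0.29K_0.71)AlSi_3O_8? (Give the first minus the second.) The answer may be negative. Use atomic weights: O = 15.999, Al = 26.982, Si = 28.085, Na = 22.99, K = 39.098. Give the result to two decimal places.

-0.52 percentage points

Si in KAlSi_3O_8: molar mass 278.327 g/mol; 3×28.085 = 84.255 g → 30.27 wt%.
Si in (Na_0.29K_0.71)AlSi_3O_8: molar mass 273.656 g/mol; 3×28.085 = 84.255 g → 30.79 wt%.
Difference = 30.27 − 30.79 = -0.52 percentage points.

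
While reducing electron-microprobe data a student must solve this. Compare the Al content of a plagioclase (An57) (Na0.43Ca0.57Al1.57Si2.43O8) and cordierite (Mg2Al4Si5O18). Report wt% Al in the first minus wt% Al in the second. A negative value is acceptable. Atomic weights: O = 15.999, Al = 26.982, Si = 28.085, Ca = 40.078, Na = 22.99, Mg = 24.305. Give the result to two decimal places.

M(Na0.43Ca0.57Al1.57Si2.43O8) = 271.330 g/mol, so wt% Al = 42.362/271.330 × 100 = 15.61%.
M(Mg2Al4Si5O18) = 584.945 g/mol, so wt% Al = 107.928/584.945 × 100 = 18.45%.
15.61 − 18.45 = -2.84 pp.

-2.84 percentage points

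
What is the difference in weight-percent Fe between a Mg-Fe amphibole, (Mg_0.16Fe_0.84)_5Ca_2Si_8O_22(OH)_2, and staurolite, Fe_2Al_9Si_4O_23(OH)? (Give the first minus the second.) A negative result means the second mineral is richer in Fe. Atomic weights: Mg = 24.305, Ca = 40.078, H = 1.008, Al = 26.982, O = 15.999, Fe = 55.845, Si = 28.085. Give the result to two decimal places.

M((Mg_0.16Fe_0.84)_5Ca_2Si_8O_22(OH)_2) = 944.821 g/mol, so wt% Fe = 234.549/944.821 × 100 = 24.82%.
M(Fe_2Al_9Si_4O_23(OH)) = 851.852 g/mol, so wt% Fe = 111.690/851.852 × 100 = 13.11%.
24.82 − 13.11 = 11.71 pp.

11.71 percentage points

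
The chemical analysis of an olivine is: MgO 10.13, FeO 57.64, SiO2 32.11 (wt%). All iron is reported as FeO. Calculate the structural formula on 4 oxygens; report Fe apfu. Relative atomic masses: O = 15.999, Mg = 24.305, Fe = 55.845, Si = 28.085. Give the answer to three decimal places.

1.512 Fe apfu

MgO: 10.13/40.304 = 0.25134 mol → 0.25134 mol Mg, 0.25134 mol O.
FeO: 57.64/71.844 = 0.80229 mol → 0.80229 mol Fe, 0.80229 mol O.
SiO2: 32.11/60.083 = 0.53443 mol → 0.53443 mol Si, 1.06886 mol O.
Total oxygen = 2.12249 mol. Normalization factor = 4/2.12249 = 1.88458.
Fe per 4 O = 0.80229 × 1.88458 = 1.512.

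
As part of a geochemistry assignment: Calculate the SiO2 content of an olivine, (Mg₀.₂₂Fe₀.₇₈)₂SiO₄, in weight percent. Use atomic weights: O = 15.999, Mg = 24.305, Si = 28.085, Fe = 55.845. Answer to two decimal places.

Molar mass of (Mg₀.₂₂Fe₀.₇₈)₂SiO₄ = 0.44·24.305 + 1.56·55.845 + 1·28.085 + 4·15.999 = 189.893 g/mol.
Each formula unit contains 1 Si, equivalent to 1/1 = 1.0000 mol SiO2.
M(SiO2) = 1×28.085 + 2×15.999 = 60.083 g/mol.
Mass of SiO2 per formula unit = 1.0000 × 60.083 = 60.083 g.
SiO2 wt% = 60.083 / 189.893 × 100 = 31.64%.

31.64 wt%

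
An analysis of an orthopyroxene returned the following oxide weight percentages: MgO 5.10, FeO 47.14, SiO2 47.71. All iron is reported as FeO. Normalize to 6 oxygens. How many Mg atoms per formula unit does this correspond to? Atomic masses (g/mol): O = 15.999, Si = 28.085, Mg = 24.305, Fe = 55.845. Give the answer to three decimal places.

MgO: 5.10/40.304 = 0.12654 mol → 0.12654 mol Mg, 0.12654 mol O.
FeO: 47.14/71.844 = 0.65614 mol → 0.65614 mol Fe, 0.65614 mol O.
SiO2: 47.71/60.083 = 0.79407 mol → 0.79407 mol Si, 1.58814 mol O.
Total oxygen = 2.37082 mol. Normalization factor = 6/2.37082 = 2.53077.
Mg per 6 O = 0.12654 × 2.53077 = 0.320.

0.320 Mg apfu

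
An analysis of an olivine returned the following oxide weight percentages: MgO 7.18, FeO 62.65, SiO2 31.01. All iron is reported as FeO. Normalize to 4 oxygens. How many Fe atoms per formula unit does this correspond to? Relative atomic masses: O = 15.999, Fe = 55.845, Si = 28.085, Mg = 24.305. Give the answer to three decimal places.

1.675 Fe apfu

MgO: 7.18/40.304 = 0.17815 mol → 0.17815 mol Mg, 0.17815 mol O.
FeO: 62.65/71.844 = 0.87203 mol → 0.87203 mol Fe, 0.87203 mol O.
SiO2: 31.01/60.083 = 0.51612 mol → 0.51612 mol Si, 1.03224 mol O.
Total oxygen = 2.08242 mol. Normalization factor = 4/2.08242 = 1.92084.
Fe per 4 O = 0.87203 × 1.92084 = 1.675.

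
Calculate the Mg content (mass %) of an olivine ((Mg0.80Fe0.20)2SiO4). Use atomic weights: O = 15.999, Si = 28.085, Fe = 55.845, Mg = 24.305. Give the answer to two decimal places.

Formula mass = 1.60*24.305 + 0.40*55.845 + 1*28.085 + 4*15.999 = 153.307 g/mol, of which 38.888 g is Mg.
So Mg makes up 38.888/153.307 = 0.2537 of the mass, i.e. 25.37%.

25.37 mass %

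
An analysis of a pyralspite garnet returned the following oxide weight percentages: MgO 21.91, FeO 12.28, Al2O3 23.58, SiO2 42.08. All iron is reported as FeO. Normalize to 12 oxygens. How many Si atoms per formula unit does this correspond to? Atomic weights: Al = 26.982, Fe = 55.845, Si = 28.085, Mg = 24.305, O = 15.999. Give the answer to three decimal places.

21.91 wt% MgO ÷ 40.304 g/mol = 0.54362 mol, giving 0.54362 Mg and 0.54362 O.
12.28 wt% FeO ÷ 71.844 g/mol = 0.17093 mol, giving 0.17093 Fe and 0.17093 O.
23.58 wt% Al2O3 ÷ 101.961 g/mol = 0.23126 mol, giving 0.46252 Al and 0.69378 O.
42.08 wt% SiO2 ÷ 60.083 g/mol = 0.70036 mol, giving 0.70036 Si and 1.40072 O.
Oxygen sums to 2.80905; scaling by 12/2.80905 = 4.27191 puts the formula on 12 O.
Si: 0.70036 × 4.27191 = 2.992 atoms per formula unit.

2.992 Si apfu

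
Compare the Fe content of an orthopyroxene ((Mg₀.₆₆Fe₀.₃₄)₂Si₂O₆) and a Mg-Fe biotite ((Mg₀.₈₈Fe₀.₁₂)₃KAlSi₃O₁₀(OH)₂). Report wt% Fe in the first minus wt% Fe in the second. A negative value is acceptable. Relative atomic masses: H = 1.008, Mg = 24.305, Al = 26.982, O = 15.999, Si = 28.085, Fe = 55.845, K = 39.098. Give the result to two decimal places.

M((Mg₀.₆₆Fe₀.₃₄)₂Si₂O₆) = 222.221 g/mol, so wt% Fe = 37.975/222.221 × 100 = 17.09%.
M((Mg₀.₈₈Fe₀.₁₂)₃KAlSi₃O₁₀(OH)₂) = 428.608 g/mol, so wt% Fe = 20.104/428.608 × 100 = 4.69%.
17.09 − 4.69 = 12.40 pp.

12.40 percentage points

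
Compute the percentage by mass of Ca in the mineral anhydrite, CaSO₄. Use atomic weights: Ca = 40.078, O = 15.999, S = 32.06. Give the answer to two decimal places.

29.44 mass %

Formula mass = 1*40.078 + 1*32.06 + 4*15.999 = 136.134 g/mol, of which 40.078 g is Ca.
So Ca makes up 40.078/136.134 = 0.2944 of the mass, i.e. 29.44%.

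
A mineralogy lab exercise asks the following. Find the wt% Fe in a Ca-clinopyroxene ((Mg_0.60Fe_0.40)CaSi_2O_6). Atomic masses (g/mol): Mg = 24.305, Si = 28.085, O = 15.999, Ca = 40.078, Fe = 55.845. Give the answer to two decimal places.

Molar mass of (Mg_0.60Fe_0.40)CaSi_2O_6: 0.60·24.305 + 0.40·55.845 + 1·40.078 + 2·28.085 + 6·15.999 = 229.163 g/mol.
Mass of Fe per formula unit: 0.40 × 55.845 = 22.338 g.
Weight fraction Fe = 22.338 / 229.163 = 0.0975.

9.75 weight percent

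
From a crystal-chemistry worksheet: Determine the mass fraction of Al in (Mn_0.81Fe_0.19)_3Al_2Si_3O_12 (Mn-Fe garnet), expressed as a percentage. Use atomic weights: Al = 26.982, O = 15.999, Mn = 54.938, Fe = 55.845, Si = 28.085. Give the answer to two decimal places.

Molar mass of (Mn_0.81Fe_0.19)_3Al_2Si_3O_12: 2.43·54.938 + 0.57·55.845 + 2·26.982 + 3·28.085 + 12·15.999 = 495.538 g/mol.
Mass of Al per formula unit: 2 × 26.982 = 53.964 g.
Weight fraction Al = 53.964 / 495.538 = 0.1089.

10.89 weight percent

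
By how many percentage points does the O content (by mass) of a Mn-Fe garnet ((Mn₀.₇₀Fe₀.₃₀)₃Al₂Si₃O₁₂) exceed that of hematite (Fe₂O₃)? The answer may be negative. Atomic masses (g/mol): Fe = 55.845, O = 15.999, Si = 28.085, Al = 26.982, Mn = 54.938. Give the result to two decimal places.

First mineral: 191.988 g O in 495.837 g formula = 38.72 wt% O.
Second mineral: 47.997 g O in 159.687 g formula = 30.06 wt% O.
38.72% − 30.06% gives a difference of 8.66 percentage points.

8.66 percentage points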